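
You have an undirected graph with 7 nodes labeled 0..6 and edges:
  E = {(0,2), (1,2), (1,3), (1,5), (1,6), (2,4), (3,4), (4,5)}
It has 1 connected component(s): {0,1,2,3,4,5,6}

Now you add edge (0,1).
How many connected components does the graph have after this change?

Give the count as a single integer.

Initial component count: 1
Add (0,1): endpoints already in same component. Count unchanged: 1.
New component count: 1

Answer: 1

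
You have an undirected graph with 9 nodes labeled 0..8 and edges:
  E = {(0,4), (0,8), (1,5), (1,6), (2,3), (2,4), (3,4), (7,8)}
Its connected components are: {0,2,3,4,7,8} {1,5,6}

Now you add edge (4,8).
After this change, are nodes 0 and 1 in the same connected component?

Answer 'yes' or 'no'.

Answer: no

Derivation:
Initial components: {0,2,3,4,7,8} {1,5,6}
Adding edge (4,8): both already in same component {0,2,3,4,7,8}. No change.
New components: {0,2,3,4,7,8} {1,5,6}
Are 0 and 1 in the same component? no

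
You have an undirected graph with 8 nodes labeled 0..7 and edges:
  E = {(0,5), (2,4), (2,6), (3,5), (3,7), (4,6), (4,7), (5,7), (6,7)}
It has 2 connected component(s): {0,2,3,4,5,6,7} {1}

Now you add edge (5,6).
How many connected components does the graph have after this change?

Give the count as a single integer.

Initial component count: 2
Add (5,6): endpoints already in same component. Count unchanged: 2.
New component count: 2

Answer: 2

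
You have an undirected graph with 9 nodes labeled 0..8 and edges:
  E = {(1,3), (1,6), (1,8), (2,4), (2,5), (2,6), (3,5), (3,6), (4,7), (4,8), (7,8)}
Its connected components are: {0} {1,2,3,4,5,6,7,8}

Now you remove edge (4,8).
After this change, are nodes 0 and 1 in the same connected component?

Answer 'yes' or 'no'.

Answer: no

Derivation:
Initial components: {0} {1,2,3,4,5,6,7,8}
Removing edge (4,8): not a bridge — component count unchanged at 2.
New components: {0} {1,2,3,4,5,6,7,8}
Are 0 and 1 in the same component? no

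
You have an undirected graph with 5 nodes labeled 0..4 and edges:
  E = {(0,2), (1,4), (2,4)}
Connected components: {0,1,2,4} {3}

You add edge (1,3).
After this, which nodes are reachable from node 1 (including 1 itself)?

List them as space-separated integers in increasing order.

Answer: 0 1 2 3 4

Derivation:
Before: nodes reachable from 1: {0,1,2,4}
Adding (1,3): merges 1's component with another. Reachability grows.
After: nodes reachable from 1: {0,1,2,3,4}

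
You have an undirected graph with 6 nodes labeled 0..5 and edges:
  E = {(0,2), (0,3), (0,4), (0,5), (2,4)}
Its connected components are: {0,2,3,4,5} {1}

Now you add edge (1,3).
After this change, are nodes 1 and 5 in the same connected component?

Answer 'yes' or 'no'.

Initial components: {0,2,3,4,5} {1}
Adding edge (1,3): merges {1} and {0,2,3,4,5}.
New components: {0,1,2,3,4,5}
Are 1 and 5 in the same component? yes

Answer: yes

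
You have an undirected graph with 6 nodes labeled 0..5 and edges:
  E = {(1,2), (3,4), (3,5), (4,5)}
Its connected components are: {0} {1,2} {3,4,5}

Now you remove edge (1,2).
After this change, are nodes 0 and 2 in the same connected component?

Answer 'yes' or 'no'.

Answer: no

Derivation:
Initial components: {0} {1,2} {3,4,5}
Removing edge (1,2): it was a bridge — component count 3 -> 4.
New components: {0} {1} {2} {3,4,5}
Are 0 and 2 in the same component? no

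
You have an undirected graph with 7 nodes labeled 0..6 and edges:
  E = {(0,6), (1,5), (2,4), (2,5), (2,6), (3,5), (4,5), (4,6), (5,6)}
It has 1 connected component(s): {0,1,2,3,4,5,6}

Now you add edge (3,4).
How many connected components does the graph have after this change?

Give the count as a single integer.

Answer: 1

Derivation:
Initial component count: 1
Add (3,4): endpoints already in same component. Count unchanged: 1.
New component count: 1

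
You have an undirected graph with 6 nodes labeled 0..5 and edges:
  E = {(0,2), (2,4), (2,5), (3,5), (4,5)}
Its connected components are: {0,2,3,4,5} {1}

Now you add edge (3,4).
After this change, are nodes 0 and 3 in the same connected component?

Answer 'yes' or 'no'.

Initial components: {0,2,3,4,5} {1}
Adding edge (3,4): both already in same component {0,2,3,4,5}. No change.
New components: {0,2,3,4,5} {1}
Are 0 and 3 in the same component? yes

Answer: yes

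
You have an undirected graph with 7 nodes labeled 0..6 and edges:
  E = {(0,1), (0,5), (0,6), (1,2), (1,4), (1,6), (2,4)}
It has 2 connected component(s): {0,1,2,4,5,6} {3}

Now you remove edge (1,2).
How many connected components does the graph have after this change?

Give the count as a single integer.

Initial component count: 2
Remove (1,2): not a bridge. Count unchanged: 2.
  After removal, components: {0,1,2,4,5,6} {3}
New component count: 2

Answer: 2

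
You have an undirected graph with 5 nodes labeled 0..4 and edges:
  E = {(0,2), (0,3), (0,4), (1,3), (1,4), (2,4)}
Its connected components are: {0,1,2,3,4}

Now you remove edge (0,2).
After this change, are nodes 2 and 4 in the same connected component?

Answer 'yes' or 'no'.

Answer: yes

Derivation:
Initial components: {0,1,2,3,4}
Removing edge (0,2): not a bridge — component count unchanged at 1.
New components: {0,1,2,3,4}
Are 2 and 4 in the same component? yes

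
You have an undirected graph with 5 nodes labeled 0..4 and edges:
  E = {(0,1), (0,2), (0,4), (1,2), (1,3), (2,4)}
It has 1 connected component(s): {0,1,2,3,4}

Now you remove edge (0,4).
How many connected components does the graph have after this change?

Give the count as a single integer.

Initial component count: 1
Remove (0,4): not a bridge. Count unchanged: 1.
  After removal, components: {0,1,2,3,4}
New component count: 1

Answer: 1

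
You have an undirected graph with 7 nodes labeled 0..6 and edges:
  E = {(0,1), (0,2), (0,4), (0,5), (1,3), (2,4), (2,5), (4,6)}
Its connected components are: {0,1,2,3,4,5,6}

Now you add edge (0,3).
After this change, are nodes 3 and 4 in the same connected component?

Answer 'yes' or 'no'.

Answer: yes

Derivation:
Initial components: {0,1,2,3,4,5,6}
Adding edge (0,3): both already in same component {0,1,2,3,4,5,6}. No change.
New components: {0,1,2,3,4,5,6}
Are 3 and 4 in the same component? yes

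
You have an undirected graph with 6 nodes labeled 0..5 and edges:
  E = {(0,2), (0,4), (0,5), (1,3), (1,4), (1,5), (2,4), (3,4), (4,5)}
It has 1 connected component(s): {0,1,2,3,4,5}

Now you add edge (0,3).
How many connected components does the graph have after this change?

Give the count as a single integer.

Initial component count: 1
Add (0,3): endpoints already in same component. Count unchanged: 1.
New component count: 1

Answer: 1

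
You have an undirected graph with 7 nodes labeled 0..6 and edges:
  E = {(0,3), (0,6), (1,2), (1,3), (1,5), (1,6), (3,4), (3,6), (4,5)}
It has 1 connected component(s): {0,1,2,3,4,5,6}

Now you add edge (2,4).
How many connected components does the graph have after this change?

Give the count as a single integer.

Initial component count: 1
Add (2,4): endpoints already in same component. Count unchanged: 1.
New component count: 1

Answer: 1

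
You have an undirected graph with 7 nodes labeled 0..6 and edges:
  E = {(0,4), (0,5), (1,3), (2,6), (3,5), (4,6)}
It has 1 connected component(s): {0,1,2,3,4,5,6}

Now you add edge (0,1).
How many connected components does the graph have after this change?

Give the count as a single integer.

Answer: 1

Derivation:
Initial component count: 1
Add (0,1): endpoints already in same component. Count unchanged: 1.
New component count: 1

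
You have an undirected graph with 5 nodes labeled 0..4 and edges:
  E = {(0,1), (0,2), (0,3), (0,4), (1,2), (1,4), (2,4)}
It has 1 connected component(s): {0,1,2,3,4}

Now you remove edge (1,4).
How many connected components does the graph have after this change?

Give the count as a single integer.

Answer: 1

Derivation:
Initial component count: 1
Remove (1,4): not a bridge. Count unchanged: 1.
  After removal, components: {0,1,2,3,4}
New component count: 1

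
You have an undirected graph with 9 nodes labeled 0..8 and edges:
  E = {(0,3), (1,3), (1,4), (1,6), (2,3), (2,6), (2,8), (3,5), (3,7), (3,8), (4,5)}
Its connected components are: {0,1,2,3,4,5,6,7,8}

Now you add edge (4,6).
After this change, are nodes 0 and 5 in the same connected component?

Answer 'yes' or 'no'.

Initial components: {0,1,2,3,4,5,6,7,8}
Adding edge (4,6): both already in same component {0,1,2,3,4,5,6,7,8}. No change.
New components: {0,1,2,3,4,5,6,7,8}
Are 0 and 5 in the same component? yes

Answer: yes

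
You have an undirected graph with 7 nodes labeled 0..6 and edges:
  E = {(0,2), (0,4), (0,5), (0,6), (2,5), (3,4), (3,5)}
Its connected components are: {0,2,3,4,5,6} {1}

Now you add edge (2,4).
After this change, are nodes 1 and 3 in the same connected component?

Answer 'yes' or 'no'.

Initial components: {0,2,3,4,5,6} {1}
Adding edge (2,4): both already in same component {0,2,3,4,5,6}. No change.
New components: {0,2,3,4,5,6} {1}
Are 1 and 3 in the same component? no

Answer: no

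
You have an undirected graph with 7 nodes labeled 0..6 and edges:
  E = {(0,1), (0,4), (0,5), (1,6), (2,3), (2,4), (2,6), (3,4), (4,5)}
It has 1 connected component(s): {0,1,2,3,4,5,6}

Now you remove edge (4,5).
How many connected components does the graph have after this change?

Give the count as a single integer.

Initial component count: 1
Remove (4,5): not a bridge. Count unchanged: 1.
  After removal, components: {0,1,2,3,4,5,6}
New component count: 1

Answer: 1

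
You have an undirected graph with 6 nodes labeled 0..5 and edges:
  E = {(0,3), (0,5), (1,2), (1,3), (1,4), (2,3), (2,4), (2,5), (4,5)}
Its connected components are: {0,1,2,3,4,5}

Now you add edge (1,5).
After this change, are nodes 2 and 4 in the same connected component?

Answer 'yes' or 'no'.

Answer: yes

Derivation:
Initial components: {0,1,2,3,4,5}
Adding edge (1,5): both already in same component {0,1,2,3,4,5}. No change.
New components: {0,1,2,3,4,5}
Are 2 and 4 in the same component? yes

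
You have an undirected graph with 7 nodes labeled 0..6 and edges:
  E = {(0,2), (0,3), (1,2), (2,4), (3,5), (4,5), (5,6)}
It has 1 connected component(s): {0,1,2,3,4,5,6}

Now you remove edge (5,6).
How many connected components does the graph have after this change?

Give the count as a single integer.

Initial component count: 1
Remove (5,6): it was a bridge. Count increases: 1 -> 2.
  After removal, components: {0,1,2,3,4,5} {6}
New component count: 2

Answer: 2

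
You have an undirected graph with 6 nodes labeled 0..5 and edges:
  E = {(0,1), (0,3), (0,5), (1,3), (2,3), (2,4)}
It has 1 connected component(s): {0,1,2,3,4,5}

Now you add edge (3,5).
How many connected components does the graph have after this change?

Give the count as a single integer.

Answer: 1

Derivation:
Initial component count: 1
Add (3,5): endpoints already in same component. Count unchanged: 1.
New component count: 1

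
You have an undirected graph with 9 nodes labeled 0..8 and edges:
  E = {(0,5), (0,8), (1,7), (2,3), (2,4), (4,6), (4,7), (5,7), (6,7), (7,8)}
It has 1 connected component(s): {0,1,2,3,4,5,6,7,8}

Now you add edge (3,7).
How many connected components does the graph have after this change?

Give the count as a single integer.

Answer: 1

Derivation:
Initial component count: 1
Add (3,7): endpoints already in same component. Count unchanged: 1.
New component count: 1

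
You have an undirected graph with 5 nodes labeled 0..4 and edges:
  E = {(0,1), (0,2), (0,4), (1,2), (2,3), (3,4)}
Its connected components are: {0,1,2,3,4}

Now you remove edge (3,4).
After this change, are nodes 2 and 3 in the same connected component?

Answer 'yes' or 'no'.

Initial components: {0,1,2,3,4}
Removing edge (3,4): not a bridge — component count unchanged at 1.
New components: {0,1,2,3,4}
Are 2 and 3 in the same component? yes

Answer: yes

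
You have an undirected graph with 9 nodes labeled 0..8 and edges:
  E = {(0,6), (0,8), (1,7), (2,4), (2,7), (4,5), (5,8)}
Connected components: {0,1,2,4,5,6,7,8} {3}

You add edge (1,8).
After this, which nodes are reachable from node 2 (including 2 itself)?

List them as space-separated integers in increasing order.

Answer: 0 1 2 4 5 6 7 8

Derivation:
Before: nodes reachable from 2: {0,1,2,4,5,6,7,8}
Adding (1,8): both endpoints already in same component. Reachability from 2 unchanged.
After: nodes reachable from 2: {0,1,2,4,5,6,7,8}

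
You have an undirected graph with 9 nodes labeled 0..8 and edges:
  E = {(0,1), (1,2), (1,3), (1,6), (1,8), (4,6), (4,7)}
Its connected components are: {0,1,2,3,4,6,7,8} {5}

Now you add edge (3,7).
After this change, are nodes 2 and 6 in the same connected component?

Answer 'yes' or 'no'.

Initial components: {0,1,2,3,4,6,7,8} {5}
Adding edge (3,7): both already in same component {0,1,2,3,4,6,7,8}. No change.
New components: {0,1,2,3,4,6,7,8} {5}
Are 2 and 6 in the same component? yes

Answer: yes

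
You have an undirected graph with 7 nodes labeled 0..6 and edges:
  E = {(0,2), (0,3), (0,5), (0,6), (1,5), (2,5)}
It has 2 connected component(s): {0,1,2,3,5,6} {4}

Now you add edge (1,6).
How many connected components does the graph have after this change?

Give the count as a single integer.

Answer: 2

Derivation:
Initial component count: 2
Add (1,6): endpoints already in same component. Count unchanged: 2.
New component count: 2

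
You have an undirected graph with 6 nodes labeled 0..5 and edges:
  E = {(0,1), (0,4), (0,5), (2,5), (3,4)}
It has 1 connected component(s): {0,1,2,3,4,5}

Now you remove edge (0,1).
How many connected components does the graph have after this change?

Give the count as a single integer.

Answer: 2

Derivation:
Initial component count: 1
Remove (0,1): it was a bridge. Count increases: 1 -> 2.
  After removal, components: {0,2,3,4,5} {1}
New component count: 2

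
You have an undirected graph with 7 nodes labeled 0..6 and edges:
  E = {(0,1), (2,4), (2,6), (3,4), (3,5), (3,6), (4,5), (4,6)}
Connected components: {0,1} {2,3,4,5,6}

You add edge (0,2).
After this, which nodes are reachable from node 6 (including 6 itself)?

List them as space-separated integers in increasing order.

Before: nodes reachable from 6: {2,3,4,5,6}
Adding (0,2): merges 6's component with another. Reachability grows.
After: nodes reachable from 6: {0,1,2,3,4,5,6}

Answer: 0 1 2 3 4 5 6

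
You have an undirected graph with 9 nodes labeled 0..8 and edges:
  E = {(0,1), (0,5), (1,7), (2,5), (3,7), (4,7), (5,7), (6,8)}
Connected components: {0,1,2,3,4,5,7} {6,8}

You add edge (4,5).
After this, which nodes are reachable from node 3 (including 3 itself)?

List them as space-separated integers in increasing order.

Before: nodes reachable from 3: {0,1,2,3,4,5,7}
Adding (4,5): both endpoints already in same component. Reachability from 3 unchanged.
After: nodes reachable from 3: {0,1,2,3,4,5,7}

Answer: 0 1 2 3 4 5 7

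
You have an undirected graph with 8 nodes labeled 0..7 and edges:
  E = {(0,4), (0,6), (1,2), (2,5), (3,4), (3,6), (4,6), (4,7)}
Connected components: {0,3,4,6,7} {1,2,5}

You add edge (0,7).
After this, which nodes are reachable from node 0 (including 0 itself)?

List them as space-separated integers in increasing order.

Answer: 0 3 4 6 7

Derivation:
Before: nodes reachable from 0: {0,3,4,6,7}
Adding (0,7): both endpoints already in same component. Reachability from 0 unchanged.
After: nodes reachable from 0: {0,3,4,6,7}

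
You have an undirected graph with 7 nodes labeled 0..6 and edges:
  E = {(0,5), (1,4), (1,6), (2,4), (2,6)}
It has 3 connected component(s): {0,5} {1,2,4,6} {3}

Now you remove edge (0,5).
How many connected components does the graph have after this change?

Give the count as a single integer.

Answer: 4

Derivation:
Initial component count: 3
Remove (0,5): it was a bridge. Count increases: 3 -> 4.
  After removal, components: {0} {1,2,4,6} {3} {5}
New component count: 4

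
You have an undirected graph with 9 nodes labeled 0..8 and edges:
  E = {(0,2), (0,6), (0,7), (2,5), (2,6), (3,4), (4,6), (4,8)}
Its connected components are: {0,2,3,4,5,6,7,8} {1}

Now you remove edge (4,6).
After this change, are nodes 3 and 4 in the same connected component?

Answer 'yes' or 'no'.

Answer: yes

Derivation:
Initial components: {0,2,3,4,5,6,7,8} {1}
Removing edge (4,6): it was a bridge — component count 2 -> 3.
New components: {0,2,5,6,7} {1} {3,4,8}
Are 3 and 4 in the same component? yes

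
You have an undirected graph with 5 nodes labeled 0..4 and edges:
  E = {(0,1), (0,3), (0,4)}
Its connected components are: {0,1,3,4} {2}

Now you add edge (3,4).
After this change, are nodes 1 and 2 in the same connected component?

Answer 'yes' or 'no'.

Answer: no

Derivation:
Initial components: {0,1,3,4} {2}
Adding edge (3,4): both already in same component {0,1,3,4}. No change.
New components: {0,1,3,4} {2}
Are 1 and 2 in the same component? no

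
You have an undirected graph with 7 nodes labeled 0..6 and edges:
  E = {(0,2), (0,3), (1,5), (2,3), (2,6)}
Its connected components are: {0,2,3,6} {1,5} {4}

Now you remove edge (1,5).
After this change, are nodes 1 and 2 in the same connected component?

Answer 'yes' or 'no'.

Initial components: {0,2,3,6} {1,5} {4}
Removing edge (1,5): it was a bridge — component count 3 -> 4.
New components: {0,2,3,6} {1} {4} {5}
Are 1 and 2 in the same component? no

Answer: no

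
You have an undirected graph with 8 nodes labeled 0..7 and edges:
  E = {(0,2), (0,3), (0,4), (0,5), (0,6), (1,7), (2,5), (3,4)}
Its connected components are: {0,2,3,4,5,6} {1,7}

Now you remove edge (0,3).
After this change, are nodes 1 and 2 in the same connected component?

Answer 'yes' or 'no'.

Answer: no

Derivation:
Initial components: {0,2,3,4,5,6} {1,7}
Removing edge (0,3): not a bridge — component count unchanged at 2.
New components: {0,2,3,4,5,6} {1,7}
Are 1 and 2 in the same component? no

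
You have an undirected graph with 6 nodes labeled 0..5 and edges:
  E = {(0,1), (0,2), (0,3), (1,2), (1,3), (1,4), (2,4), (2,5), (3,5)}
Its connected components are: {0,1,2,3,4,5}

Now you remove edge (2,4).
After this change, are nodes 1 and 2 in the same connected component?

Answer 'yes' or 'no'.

Initial components: {0,1,2,3,4,5}
Removing edge (2,4): not a bridge — component count unchanged at 1.
New components: {0,1,2,3,4,5}
Are 1 and 2 in the same component? yes

Answer: yes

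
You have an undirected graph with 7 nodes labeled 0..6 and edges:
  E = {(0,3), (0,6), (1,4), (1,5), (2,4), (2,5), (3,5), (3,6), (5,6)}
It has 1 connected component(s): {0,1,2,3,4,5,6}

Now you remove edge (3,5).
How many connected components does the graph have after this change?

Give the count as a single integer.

Answer: 1

Derivation:
Initial component count: 1
Remove (3,5): not a bridge. Count unchanged: 1.
  After removal, components: {0,1,2,3,4,5,6}
New component count: 1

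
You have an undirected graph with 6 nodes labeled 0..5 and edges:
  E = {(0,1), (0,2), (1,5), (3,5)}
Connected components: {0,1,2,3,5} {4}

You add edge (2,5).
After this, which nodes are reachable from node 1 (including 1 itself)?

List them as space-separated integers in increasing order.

Answer: 0 1 2 3 5

Derivation:
Before: nodes reachable from 1: {0,1,2,3,5}
Adding (2,5): both endpoints already in same component. Reachability from 1 unchanged.
After: nodes reachable from 1: {0,1,2,3,5}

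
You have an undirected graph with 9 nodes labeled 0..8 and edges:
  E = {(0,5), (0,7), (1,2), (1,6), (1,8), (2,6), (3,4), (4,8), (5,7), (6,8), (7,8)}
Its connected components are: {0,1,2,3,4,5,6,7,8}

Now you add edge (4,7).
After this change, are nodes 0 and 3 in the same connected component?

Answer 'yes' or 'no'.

Answer: yes

Derivation:
Initial components: {0,1,2,3,4,5,6,7,8}
Adding edge (4,7): both already in same component {0,1,2,3,4,5,6,7,8}. No change.
New components: {0,1,2,3,4,5,6,7,8}
Are 0 and 3 in the same component? yes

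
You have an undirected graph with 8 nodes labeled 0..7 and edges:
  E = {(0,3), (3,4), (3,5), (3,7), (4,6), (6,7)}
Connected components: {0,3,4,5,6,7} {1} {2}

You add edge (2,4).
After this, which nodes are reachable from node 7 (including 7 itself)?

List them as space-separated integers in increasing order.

Answer: 0 2 3 4 5 6 7

Derivation:
Before: nodes reachable from 7: {0,3,4,5,6,7}
Adding (2,4): merges 7's component with another. Reachability grows.
After: nodes reachable from 7: {0,2,3,4,5,6,7}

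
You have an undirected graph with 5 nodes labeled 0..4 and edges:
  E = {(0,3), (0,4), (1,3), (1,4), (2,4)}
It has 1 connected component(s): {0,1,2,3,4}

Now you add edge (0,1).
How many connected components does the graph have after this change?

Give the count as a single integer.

Answer: 1

Derivation:
Initial component count: 1
Add (0,1): endpoints already in same component. Count unchanged: 1.
New component count: 1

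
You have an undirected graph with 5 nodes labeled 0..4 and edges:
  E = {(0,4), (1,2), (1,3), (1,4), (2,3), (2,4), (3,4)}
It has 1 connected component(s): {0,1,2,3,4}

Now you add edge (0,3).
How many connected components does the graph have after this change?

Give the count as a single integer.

Answer: 1

Derivation:
Initial component count: 1
Add (0,3): endpoints already in same component. Count unchanged: 1.
New component count: 1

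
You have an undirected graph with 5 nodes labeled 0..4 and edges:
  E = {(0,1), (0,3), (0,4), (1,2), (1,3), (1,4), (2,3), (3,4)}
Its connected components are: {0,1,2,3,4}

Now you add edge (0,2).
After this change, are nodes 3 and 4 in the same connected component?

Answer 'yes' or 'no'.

Initial components: {0,1,2,3,4}
Adding edge (0,2): both already in same component {0,1,2,3,4}. No change.
New components: {0,1,2,3,4}
Are 3 and 4 in the same component? yes

Answer: yes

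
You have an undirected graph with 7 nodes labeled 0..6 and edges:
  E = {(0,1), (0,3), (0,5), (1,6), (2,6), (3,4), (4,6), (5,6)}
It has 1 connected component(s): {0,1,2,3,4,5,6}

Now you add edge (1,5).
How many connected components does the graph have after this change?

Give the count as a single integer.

Answer: 1

Derivation:
Initial component count: 1
Add (1,5): endpoints already in same component. Count unchanged: 1.
New component count: 1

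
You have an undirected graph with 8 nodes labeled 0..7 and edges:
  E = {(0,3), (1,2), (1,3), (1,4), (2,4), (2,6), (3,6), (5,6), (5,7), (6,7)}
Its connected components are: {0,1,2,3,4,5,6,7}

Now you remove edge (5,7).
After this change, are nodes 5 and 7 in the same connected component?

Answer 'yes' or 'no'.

Answer: yes

Derivation:
Initial components: {0,1,2,3,4,5,6,7}
Removing edge (5,7): not a bridge — component count unchanged at 1.
New components: {0,1,2,3,4,5,6,7}
Are 5 and 7 in the same component? yes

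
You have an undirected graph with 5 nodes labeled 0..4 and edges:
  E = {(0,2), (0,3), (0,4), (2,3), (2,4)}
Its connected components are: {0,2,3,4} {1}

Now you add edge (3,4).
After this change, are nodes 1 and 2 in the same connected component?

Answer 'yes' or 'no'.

Initial components: {0,2,3,4} {1}
Adding edge (3,4): both already in same component {0,2,3,4}. No change.
New components: {0,2,3,4} {1}
Are 1 and 2 in the same component? no

Answer: no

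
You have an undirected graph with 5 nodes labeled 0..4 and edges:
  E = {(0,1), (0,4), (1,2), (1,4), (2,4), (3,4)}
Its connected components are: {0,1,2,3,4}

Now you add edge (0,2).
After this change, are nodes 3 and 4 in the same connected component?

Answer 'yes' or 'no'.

Initial components: {0,1,2,3,4}
Adding edge (0,2): both already in same component {0,1,2,3,4}. No change.
New components: {0,1,2,3,4}
Are 3 and 4 in the same component? yes

Answer: yes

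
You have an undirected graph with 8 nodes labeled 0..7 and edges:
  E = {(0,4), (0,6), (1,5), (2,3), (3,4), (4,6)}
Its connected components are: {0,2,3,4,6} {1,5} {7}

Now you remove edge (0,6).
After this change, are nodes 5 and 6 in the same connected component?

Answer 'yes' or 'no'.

Answer: no

Derivation:
Initial components: {0,2,3,4,6} {1,5} {7}
Removing edge (0,6): not a bridge — component count unchanged at 3.
New components: {0,2,3,4,6} {1,5} {7}
Are 5 and 6 in the same component? no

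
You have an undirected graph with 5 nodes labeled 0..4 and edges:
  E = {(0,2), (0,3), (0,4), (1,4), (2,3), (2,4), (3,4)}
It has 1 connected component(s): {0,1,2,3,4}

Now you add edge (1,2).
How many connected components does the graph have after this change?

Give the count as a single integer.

Initial component count: 1
Add (1,2): endpoints already in same component. Count unchanged: 1.
New component count: 1

Answer: 1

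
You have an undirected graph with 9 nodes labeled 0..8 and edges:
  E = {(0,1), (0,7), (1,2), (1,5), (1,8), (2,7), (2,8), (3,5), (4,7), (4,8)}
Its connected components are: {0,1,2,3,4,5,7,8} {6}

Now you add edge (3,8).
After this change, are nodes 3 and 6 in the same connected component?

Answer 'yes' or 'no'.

Answer: no

Derivation:
Initial components: {0,1,2,3,4,5,7,8} {6}
Adding edge (3,8): both already in same component {0,1,2,3,4,5,7,8}. No change.
New components: {0,1,2,3,4,5,7,8} {6}
Are 3 and 6 in the same component? no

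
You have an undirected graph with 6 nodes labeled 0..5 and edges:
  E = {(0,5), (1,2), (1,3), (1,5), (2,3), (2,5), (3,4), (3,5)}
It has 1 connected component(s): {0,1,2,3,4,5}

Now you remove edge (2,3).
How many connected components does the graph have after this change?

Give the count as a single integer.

Answer: 1

Derivation:
Initial component count: 1
Remove (2,3): not a bridge. Count unchanged: 1.
  After removal, components: {0,1,2,3,4,5}
New component count: 1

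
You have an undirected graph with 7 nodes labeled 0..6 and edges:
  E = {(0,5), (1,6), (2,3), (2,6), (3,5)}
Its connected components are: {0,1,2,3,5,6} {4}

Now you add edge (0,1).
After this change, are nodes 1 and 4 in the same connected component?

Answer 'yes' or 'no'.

Answer: no

Derivation:
Initial components: {0,1,2,3,5,6} {4}
Adding edge (0,1): both already in same component {0,1,2,3,5,6}. No change.
New components: {0,1,2,3,5,6} {4}
Are 1 and 4 in the same component? no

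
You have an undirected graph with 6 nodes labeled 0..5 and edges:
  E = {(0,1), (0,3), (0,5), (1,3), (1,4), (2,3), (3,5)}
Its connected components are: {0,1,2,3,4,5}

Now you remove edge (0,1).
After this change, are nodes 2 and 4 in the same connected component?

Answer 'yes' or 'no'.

Initial components: {0,1,2,3,4,5}
Removing edge (0,1): not a bridge — component count unchanged at 1.
New components: {0,1,2,3,4,5}
Are 2 and 4 in the same component? yes

Answer: yes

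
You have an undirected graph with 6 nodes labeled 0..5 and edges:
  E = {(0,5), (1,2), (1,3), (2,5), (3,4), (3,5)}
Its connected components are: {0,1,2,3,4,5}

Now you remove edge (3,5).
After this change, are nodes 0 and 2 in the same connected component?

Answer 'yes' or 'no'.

Answer: yes

Derivation:
Initial components: {0,1,2,3,4,5}
Removing edge (3,5): not a bridge — component count unchanged at 1.
New components: {0,1,2,3,4,5}
Are 0 and 2 in the same component? yes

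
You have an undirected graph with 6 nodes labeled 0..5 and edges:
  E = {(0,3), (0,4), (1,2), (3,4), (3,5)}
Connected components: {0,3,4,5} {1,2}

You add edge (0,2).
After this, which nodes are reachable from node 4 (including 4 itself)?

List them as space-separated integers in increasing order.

Answer: 0 1 2 3 4 5

Derivation:
Before: nodes reachable from 4: {0,3,4,5}
Adding (0,2): merges 4's component with another. Reachability grows.
After: nodes reachable from 4: {0,1,2,3,4,5}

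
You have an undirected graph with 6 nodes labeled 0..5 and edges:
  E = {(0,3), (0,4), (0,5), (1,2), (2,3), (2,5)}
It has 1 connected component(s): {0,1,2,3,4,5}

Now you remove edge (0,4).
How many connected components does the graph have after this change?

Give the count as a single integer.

Answer: 2

Derivation:
Initial component count: 1
Remove (0,4): it was a bridge. Count increases: 1 -> 2.
  After removal, components: {0,1,2,3,5} {4}
New component count: 2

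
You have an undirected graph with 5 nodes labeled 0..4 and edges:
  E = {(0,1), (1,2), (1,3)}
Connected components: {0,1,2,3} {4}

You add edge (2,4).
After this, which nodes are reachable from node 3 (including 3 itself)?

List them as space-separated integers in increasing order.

Answer: 0 1 2 3 4

Derivation:
Before: nodes reachable from 3: {0,1,2,3}
Adding (2,4): merges 3's component with another. Reachability grows.
After: nodes reachable from 3: {0,1,2,3,4}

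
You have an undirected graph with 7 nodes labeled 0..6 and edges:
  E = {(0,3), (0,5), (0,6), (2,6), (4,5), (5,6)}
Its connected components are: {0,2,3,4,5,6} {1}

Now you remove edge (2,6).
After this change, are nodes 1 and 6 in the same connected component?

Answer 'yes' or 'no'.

Initial components: {0,2,3,4,5,6} {1}
Removing edge (2,6): it was a bridge — component count 2 -> 3.
New components: {0,3,4,5,6} {1} {2}
Are 1 and 6 in the same component? no

Answer: no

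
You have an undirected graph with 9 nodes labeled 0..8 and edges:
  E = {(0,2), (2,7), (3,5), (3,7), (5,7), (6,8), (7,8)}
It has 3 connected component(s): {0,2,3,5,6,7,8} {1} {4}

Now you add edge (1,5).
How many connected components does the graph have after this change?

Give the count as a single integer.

Answer: 2

Derivation:
Initial component count: 3
Add (1,5): merges two components. Count decreases: 3 -> 2.
New component count: 2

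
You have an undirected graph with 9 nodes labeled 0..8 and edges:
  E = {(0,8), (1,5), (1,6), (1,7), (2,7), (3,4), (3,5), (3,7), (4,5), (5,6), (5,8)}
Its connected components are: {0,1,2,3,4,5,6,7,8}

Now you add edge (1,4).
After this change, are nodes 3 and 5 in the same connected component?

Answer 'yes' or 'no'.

Answer: yes

Derivation:
Initial components: {0,1,2,3,4,5,6,7,8}
Adding edge (1,4): both already in same component {0,1,2,3,4,5,6,7,8}. No change.
New components: {0,1,2,3,4,5,6,7,8}
Are 3 and 5 in the same component? yes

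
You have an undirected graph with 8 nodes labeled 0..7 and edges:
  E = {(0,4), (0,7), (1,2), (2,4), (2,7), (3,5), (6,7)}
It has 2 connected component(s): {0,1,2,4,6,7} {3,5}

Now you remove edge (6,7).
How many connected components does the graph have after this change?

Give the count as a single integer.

Answer: 3

Derivation:
Initial component count: 2
Remove (6,7): it was a bridge. Count increases: 2 -> 3.
  After removal, components: {0,1,2,4,7} {3,5} {6}
New component count: 3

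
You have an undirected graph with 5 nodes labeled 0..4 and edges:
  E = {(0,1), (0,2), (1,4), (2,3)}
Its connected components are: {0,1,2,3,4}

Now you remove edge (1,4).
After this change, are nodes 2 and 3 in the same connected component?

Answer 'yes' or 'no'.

Initial components: {0,1,2,3,4}
Removing edge (1,4): it was a bridge — component count 1 -> 2.
New components: {0,1,2,3} {4}
Are 2 and 3 in the same component? yes

Answer: yes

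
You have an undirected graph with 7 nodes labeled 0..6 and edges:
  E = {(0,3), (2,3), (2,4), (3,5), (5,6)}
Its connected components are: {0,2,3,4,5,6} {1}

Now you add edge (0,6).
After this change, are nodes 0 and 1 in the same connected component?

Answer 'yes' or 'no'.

Initial components: {0,2,3,4,5,6} {1}
Adding edge (0,6): both already in same component {0,2,3,4,5,6}. No change.
New components: {0,2,3,4,5,6} {1}
Are 0 and 1 in the same component? no

Answer: no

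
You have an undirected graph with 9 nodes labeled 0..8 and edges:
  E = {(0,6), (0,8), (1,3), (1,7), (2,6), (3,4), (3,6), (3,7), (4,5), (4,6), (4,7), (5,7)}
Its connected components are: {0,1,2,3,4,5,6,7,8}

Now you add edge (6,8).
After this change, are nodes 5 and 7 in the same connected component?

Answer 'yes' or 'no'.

Initial components: {0,1,2,3,4,5,6,7,8}
Adding edge (6,8): both already in same component {0,1,2,3,4,5,6,7,8}. No change.
New components: {0,1,2,3,4,5,6,7,8}
Are 5 and 7 in the same component? yes

Answer: yes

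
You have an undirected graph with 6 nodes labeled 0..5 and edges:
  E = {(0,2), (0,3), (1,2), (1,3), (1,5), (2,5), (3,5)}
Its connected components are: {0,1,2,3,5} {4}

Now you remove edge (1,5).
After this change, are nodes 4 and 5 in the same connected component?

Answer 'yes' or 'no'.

Answer: no

Derivation:
Initial components: {0,1,2,3,5} {4}
Removing edge (1,5): not a bridge — component count unchanged at 2.
New components: {0,1,2,3,5} {4}
Are 4 and 5 in the same component? no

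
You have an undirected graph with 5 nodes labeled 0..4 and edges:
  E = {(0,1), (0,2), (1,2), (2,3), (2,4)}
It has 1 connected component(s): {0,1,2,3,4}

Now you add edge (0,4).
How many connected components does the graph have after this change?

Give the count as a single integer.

Answer: 1

Derivation:
Initial component count: 1
Add (0,4): endpoints already in same component. Count unchanged: 1.
New component count: 1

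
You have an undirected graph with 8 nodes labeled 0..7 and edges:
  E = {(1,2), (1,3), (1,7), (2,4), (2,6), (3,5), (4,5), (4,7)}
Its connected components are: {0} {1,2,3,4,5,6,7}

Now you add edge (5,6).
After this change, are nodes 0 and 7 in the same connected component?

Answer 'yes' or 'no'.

Answer: no

Derivation:
Initial components: {0} {1,2,3,4,5,6,7}
Adding edge (5,6): both already in same component {1,2,3,4,5,6,7}. No change.
New components: {0} {1,2,3,4,5,6,7}
Are 0 and 7 in the same component? no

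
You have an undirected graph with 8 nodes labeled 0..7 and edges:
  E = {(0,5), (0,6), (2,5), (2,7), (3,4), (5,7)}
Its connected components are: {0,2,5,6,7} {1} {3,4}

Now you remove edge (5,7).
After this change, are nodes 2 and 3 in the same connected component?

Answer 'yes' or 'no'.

Initial components: {0,2,5,6,7} {1} {3,4}
Removing edge (5,7): not a bridge — component count unchanged at 3.
New components: {0,2,5,6,7} {1} {3,4}
Are 2 and 3 in the same component? no

Answer: no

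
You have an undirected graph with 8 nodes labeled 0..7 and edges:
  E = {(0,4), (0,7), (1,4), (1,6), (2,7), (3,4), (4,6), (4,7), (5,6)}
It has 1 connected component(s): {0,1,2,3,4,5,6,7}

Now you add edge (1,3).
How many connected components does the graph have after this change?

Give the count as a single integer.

Initial component count: 1
Add (1,3): endpoints already in same component. Count unchanged: 1.
New component count: 1

Answer: 1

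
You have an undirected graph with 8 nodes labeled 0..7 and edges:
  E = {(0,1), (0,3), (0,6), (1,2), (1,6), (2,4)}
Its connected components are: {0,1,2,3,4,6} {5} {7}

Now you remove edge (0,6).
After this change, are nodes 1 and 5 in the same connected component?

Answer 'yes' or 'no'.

Answer: no

Derivation:
Initial components: {0,1,2,3,4,6} {5} {7}
Removing edge (0,6): not a bridge — component count unchanged at 3.
New components: {0,1,2,3,4,6} {5} {7}
Are 1 and 5 in the same component? no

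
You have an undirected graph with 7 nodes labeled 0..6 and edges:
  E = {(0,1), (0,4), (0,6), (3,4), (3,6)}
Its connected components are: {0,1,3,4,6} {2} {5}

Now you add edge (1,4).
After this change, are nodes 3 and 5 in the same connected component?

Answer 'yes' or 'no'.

Initial components: {0,1,3,4,6} {2} {5}
Adding edge (1,4): both already in same component {0,1,3,4,6}. No change.
New components: {0,1,3,4,6} {2} {5}
Are 3 and 5 in the same component? no

Answer: no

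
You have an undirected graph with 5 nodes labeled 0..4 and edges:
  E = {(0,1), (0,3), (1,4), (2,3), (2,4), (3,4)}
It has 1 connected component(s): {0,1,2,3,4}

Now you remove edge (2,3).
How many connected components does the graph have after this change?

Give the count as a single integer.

Initial component count: 1
Remove (2,3): not a bridge. Count unchanged: 1.
  After removal, components: {0,1,2,3,4}
New component count: 1

Answer: 1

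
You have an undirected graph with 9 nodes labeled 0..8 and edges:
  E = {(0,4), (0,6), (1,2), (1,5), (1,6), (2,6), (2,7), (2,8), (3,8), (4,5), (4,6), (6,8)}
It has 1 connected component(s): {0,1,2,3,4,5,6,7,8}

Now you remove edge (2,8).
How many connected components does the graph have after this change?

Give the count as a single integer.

Answer: 1

Derivation:
Initial component count: 1
Remove (2,8): not a bridge. Count unchanged: 1.
  After removal, components: {0,1,2,3,4,5,6,7,8}
New component count: 1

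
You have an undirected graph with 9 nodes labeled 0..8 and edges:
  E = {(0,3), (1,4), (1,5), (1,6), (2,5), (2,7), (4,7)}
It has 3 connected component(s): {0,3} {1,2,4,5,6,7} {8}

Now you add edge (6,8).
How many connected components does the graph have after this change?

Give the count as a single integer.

Initial component count: 3
Add (6,8): merges two components. Count decreases: 3 -> 2.
New component count: 2

Answer: 2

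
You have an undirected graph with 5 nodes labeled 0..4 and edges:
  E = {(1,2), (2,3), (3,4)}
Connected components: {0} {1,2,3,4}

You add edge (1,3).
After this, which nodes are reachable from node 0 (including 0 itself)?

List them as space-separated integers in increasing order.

Answer: 0

Derivation:
Before: nodes reachable from 0: {0}
Adding (1,3): both endpoints already in same component. Reachability from 0 unchanged.
After: nodes reachable from 0: {0}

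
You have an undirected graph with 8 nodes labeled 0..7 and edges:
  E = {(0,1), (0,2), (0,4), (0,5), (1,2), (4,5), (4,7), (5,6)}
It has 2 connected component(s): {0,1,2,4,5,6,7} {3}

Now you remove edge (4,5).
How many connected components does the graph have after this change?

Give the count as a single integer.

Initial component count: 2
Remove (4,5): not a bridge. Count unchanged: 2.
  After removal, components: {0,1,2,4,5,6,7} {3}
New component count: 2

Answer: 2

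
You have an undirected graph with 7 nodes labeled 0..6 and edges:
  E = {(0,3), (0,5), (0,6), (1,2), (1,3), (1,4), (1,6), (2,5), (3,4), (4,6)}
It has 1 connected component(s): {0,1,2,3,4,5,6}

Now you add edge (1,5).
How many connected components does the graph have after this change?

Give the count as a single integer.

Initial component count: 1
Add (1,5): endpoints already in same component. Count unchanged: 1.
New component count: 1

Answer: 1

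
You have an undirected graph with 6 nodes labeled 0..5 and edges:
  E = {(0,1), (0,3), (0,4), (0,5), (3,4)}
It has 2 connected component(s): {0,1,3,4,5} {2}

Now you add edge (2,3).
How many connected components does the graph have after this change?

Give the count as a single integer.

Initial component count: 2
Add (2,3): merges two components. Count decreases: 2 -> 1.
New component count: 1

Answer: 1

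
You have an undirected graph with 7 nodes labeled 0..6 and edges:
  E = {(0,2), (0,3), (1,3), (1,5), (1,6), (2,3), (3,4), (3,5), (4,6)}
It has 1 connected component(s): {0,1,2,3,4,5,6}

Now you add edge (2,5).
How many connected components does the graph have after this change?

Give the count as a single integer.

Initial component count: 1
Add (2,5): endpoints already in same component. Count unchanged: 1.
New component count: 1

Answer: 1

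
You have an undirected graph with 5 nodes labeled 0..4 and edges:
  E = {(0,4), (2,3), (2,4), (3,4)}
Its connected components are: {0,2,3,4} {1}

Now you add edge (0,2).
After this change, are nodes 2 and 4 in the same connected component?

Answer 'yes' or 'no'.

Answer: yes

Derivation:
Initial components: {0,2,3,4} {1}
Adding edge (0,2): both already in same component {0,2,3,4}. No change.
New components: {0,2,3,4} {1}
Are 2 and 4 in the same component? yes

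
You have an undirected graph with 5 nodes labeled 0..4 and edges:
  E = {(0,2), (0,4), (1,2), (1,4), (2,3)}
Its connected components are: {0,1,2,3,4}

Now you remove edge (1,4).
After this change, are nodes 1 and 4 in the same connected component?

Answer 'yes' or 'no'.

Initial components: {0,1,2,3,4}
Removing edge (1,4): not a bridge — component count unchanged at 1.
New components: {0,1,2,3,4}
Are 1 and 4 in the same component? yes

Answer: yes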